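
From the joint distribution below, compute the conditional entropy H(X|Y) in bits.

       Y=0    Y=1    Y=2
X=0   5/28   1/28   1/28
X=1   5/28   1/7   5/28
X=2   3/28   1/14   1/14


H(X|Y) = Σ_y p(y) H(X|Y=y)
  p(Y=0) = 13/28, H(X|Y=0) = 1.5486
  p(Y=1) = 1/4, H(X|Y=1) = 1.3788
  p(Y=2) = 2/7, H(X|Y=2) = 1.2988
H(X|Y) = 0.4643×1.5486 + 0.2500×1.3788 + 0.2857×1.2988 = 1.4348 bits


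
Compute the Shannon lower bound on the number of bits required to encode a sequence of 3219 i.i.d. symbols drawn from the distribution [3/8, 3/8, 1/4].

Entropy H = 1.5613 bits/symbol
Minimum bits = H × n = 1.5613 × 3219
= 5025.75 bits


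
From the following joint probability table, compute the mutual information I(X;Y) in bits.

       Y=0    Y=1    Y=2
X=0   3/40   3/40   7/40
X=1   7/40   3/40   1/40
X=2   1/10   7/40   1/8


H(X) = 1.5679, H(Y) = 1.5841, H(X,Y) = 3.0012
I(X;Y) = H(X) + H(Y) - H(X,Y) = 0.1508 bits


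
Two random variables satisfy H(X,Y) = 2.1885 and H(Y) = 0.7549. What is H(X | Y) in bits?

Chain rule: H(X,Y) = H(X|Y) + H(Y)
H(X|Y) = H(X,Y) - H(Y) = 2.1885 - 0.7549 = 1.4336 bits


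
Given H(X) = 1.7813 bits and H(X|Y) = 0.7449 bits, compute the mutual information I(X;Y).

I(X;Y) = H(X) - H(X|Y)
I(X;Y) = 1.7813 - 0.7449 = 1.0364 bits


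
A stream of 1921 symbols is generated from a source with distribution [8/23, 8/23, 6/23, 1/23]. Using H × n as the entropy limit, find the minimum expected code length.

Entropy H = 1.7623 bits/symbol
Minimum bits = H × n = 1.7623 × 1921
= 3385.32 bits


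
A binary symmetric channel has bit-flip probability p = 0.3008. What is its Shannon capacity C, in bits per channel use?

For BSC with error probability p:
C = 1 - H(p) where H(p) is binary entropy
H(0.3008) = -0.3008 × log₂(0.3008) - 0.6992 × log₂(0.6992)
H(p) = 0.8823
C = 1 - 0.8823 = 0.1177 bits/use


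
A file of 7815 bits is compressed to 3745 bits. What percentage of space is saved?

Space savings = (1 - Compressed/Original) × 100%
= (1 - 3745/7815) × 100%
= 52.08%


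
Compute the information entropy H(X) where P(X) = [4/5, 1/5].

H(X) = -Σ p(x) log₂ p(x)
  -4/5 × log₂(4/5) = 0.2575
  -1/5 × log₂(1/5) = 0.4644
H(X) = 0.7219 bits


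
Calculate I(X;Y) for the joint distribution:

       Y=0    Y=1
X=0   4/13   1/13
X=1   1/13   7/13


H(X) = 0.9612, H(Y) = 0.9612, H(X,Y) = 1.5734
I(X;Y) = H(X) + H(Y) - H(X,Y) = 0.3491 bits


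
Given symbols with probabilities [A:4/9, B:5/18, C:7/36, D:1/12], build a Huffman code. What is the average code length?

Huffman tree construction:
Combine smallest probabilities repeatedly
Resulting codes:
  A: 0 (length 1)
  B: 10 (length 2)
  C: 111 (length 3)
  D: 110 (length 3)
Average length = Σ p(s) × length(s) = 1.8333 bits


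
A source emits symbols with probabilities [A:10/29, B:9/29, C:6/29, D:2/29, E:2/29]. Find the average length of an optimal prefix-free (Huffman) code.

Huffman tree construction:
Combine smallest probabilities repeatedly
Resulting codes:
  A: 11 (length 2)
  B: 10 (length 2)
  C: 01 (length 2)
  D: 000 (length 3)
  E: 001 (length 3)
Average length = Σ p(s) × length(s) = 2.1379 bits


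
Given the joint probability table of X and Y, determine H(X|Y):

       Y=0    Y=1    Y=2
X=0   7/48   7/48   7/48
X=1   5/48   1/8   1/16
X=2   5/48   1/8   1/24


H(X|Y) = Σ_y p(y) H(X|Y=y)
  p(Y=0) = 17/48, H(X|Y=0) = 1.5657
  p(Y=1) = 19/48, H(X|Y=1) = 1.5810
  p(Y=2) = 1/4, H(X|Y=2) = 1.3844
H(X|Y) = 0.3542×1.5657 + 0.3958×1.5810 + 0.2500×1.3844 = 1.5264 bits


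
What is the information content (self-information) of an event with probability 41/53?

Information content I(x) = -log₂(p(x))
I = -log₂(41/53) = -log₂(0.7736)
I = 0.3704 bits


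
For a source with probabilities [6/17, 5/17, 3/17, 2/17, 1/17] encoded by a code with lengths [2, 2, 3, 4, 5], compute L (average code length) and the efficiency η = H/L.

Average length L = Σ p_i × l_i = 2.5882 bits
Entropy H = 2.0949 bits
Efficiency η = H/L × 100% = 80.94%


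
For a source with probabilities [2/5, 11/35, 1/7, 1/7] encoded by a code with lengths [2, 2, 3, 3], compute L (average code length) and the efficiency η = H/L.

Average length L = Σ p_i × l_i = 2.2857 bits
Entropy H = 1.8557 bits
Efficiency η = H/L × 100% = 81.19%


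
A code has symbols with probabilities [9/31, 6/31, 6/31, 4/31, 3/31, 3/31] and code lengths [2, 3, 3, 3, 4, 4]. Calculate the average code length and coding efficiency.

Average length L = Σ p_i × l_i = 2.9032 bits
Entropy H = 2.4684 bits
Efficiency η = H/L × 100% = 85.02%


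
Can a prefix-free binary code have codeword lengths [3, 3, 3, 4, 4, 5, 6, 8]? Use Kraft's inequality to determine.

Kraft inequality: Σ 2^(-l_i) ≤ 1 for prefix-free code
Calculating: 2^(-3) + 2^(-3) + 2^(-3) + 2^(-4) + 2^(-4) + 2^(-5) + 2^(-6) + 2^(-8)
= 0.125 + 0.125 + 0.125 + 0.0625 + 0.0625 + 0.03125 + 0.015625 + 0.00390625
= 0.5508
Since 0.5508 ≤ 1, prefix-free code exists


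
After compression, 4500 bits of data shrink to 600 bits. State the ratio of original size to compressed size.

Compression ratio = Original / Compressed
= 4500 / 600 = 7.50:1


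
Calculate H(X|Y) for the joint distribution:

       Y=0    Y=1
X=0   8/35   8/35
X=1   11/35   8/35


H(X|Y) = Σ_y p(y) H(X|Y=y)
  p(Y=0) = 19/35, H(X|Y=0) = 0.9819
  p(Y=1) = 16/35, H(X|Y=1) = 1.0000
H(X|Y) = 0.5429×0.9819 + 0.4571×1.0000 = 0.9902 bits


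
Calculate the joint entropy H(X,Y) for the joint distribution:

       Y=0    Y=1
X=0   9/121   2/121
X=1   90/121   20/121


H(X,Y) = -Σ p(x,y) log₂ p(x,y)
  p(0,0)=9/121: -0.0744 × log₂(0.0744) = 0.2788
  p(0,1)=2/121: -0.0165 × log₂(0.0165) = 0.0978
  p(1,0)=90/121: -0.7438 × log₂(0.7438) = 0.3176
  p(1,1)=20/121: -0.1653 × log₂(0.1653) = 0.4292
H(X,Y) = 1.1235 bits


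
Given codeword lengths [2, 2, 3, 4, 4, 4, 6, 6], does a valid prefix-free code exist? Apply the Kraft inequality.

Kraft inequality: Σ 2^(-l_i) ≤ 1 for prefix-free code
Calculating: 2^(-2) + 2^(-2) + 2^(-3) + 2^(-4) + 2^(-4) + 2^(-4) + 2^(-6) + 2^(-6)
= 0.25 + 0.25 + 0.125 + 0.0625 + 0.0625 + 0.0625 + 0.015625 + 0.015625
= 0.8438
Since 0.8438 ≤ 1, prefix-free code exists


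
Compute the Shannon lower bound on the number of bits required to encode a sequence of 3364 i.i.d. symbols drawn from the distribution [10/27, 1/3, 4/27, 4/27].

Entropy H = 1.8753 bits/symbol
Minimum bits = H × n = 1.8753 × 3364
= 6308.54 bits


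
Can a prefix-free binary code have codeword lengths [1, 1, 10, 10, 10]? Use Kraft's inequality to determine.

Kraft inequality: Σ 2^(-l_i) ≤ 1 for prefix-free code
Calculating: 2^(-1) + 2^(-1) + 2^(-10) + 2^(-10) + 2^(-10)
= 0.5 + 0.5 + 0.0009765625 + 0.0009765625 + 0.0009765625
= 1.0029
Since 1.0029 > 1, prefix-free code does not exist


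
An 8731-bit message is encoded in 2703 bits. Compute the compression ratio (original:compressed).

Compression ratio = Original / Compressed
= 8731 / 2703 = 3.23:1


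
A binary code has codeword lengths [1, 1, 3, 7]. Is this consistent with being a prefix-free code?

Kraft inequality: Σ 2^(-l_i) ≤ 1 for prefix-free code
Calculating: 2^(-1) + 2^(-1) + 2^(-3) + 2^(-7)
= 0.5 + 0.5 + 0.125 + 0.0078125
= 1.1328
Since 1.1328 > 1, prefix-free code does not exist


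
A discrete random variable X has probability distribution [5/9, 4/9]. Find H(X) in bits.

H(X) = -Σ p(x) log₂ p(x)
  -5/9 × log₂(5/9) = 0.4711
  -4/9 × log₂(4/9) = 0.5200
H(X) = 0.9911 bits


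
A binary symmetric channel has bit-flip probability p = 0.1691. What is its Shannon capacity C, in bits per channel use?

For BSC with error probability p:
C = 1 - H(p) where H(p) is binary entropy
H(0.1691) = -0.1691 × log₂(0.1691) - 0.8309 × log₂(0.8309)
H(p) = 0.6556
C = 1 - 0.6556 = 0.3444 bits/use


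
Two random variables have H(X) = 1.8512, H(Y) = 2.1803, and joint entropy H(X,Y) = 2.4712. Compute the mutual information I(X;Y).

I(X;Y) = H(X) + H(Y) - H(X,Y)
I(X;Y) = 1.8512 + 2.1803 - 2.4712 = 1.5603 bits


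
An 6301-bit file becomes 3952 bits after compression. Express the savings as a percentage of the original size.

Space savings = (1 - Compressed/Original) × 100%
= (1 - 3952/6301) × 100%
= 37.28%


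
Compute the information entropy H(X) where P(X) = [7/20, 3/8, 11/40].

H(X) = -Σ p(x) log₂ p(x)
  -7/20 × log₂(7/20) = 0.5301
  -3/8 × log₂(3/8) = 0.5306
  -11/40 × log₂(11/40) = 0.5122
H(X) = 1.5729 bits


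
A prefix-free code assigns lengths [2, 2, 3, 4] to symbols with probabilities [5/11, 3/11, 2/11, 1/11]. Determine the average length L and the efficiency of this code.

Average length L = Σ p_i × l_i = 2.3636 bits
Entropy H = 1.7899 bits
Efficiency η = H/L × 100% = 75.73%


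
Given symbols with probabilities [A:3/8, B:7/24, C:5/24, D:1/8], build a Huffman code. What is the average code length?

Huffman tree construction:
Combine smallest probabilities repeatedly
Resulting codes:
  A: 0 (length 1)
  B: 10 (length 2)
  C: 111 (length 3)
  D: 110 (length 3)
Average length = Σ p(s) × length(s) = 1.9583 bits


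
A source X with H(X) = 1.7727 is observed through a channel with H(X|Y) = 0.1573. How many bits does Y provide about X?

I(X;Y) = H(X) - H(X|Y)
I(X;Y) = 1.7727 - 0.1573 = 1.6154 bits


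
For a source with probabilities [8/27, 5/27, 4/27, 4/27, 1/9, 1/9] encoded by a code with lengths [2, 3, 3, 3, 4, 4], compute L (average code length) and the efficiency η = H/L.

Average length L = Σ p_i × l_i = 2.9259 bits
Entropy H = 2.4912 bits
Efficiency η = H/L × 100% = 85.14%


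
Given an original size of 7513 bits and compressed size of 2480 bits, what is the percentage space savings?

Space savings = (1 - Compressed/Original) × 100%
= (1 - 2480/7513) × 100%
= 66.99%


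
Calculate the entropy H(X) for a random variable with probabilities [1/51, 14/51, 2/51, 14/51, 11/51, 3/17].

H(X) = -Σ p(x) log₂ p(x)
  -1/51 × log₂(1/51) = 0.1112
  -14/51 × log₂(14/51) = 0.5120
  -2/51 × log₂(2/51) = 0.1832
  -14/51 × log₂(14/51) = 0.5120
  -11/51 × log₂(11/51) = 0.4773
  -3/17 × log₂(3/17) = 0.4416
H(X) = 2.2373 bits


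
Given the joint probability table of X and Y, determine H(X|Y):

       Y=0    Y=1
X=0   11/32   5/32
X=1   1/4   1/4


H(X|Y) = Σ_y p(y) H(X|Y=y)
  p(Y=0) = 19/32, H(X|Y=0) = 0.9819
  p(Y=1) = 13/32, H(X|Y=1) = 0.9612
H(X|Y) = 0.5938×0.9819 + 0.4062×0.9612 = 0.9735 bits


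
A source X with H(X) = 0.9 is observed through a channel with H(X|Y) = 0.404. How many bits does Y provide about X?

I(X;Y) = H(X) - H(X|Y)
I(X;Y) = 0.9 - 0.404 = 0.496 bits


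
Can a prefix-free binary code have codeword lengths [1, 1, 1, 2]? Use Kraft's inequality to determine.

Kraft inequality: Σ 2^(-l_i) ≤ 1 for prefix-free code
Calculating: 2^(-1) + 2^(-1) + 2^(-1) + 2^(-2)
= 0.5 + 0.5 + 0.5 + 0.25
= 1.7500
Since 1.7500 > 1, prefix-free code does not exist


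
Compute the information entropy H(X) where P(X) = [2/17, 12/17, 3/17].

H(X) = -Σ p(x) log₂ p(x)
  -2/17 × log₂(2/17) = 0.3632
  -12/17 × log₂(12/17) = 0.3547
  -3/17 × log₂(3/17) = 0.4416
H(X) = 1.1596 bits


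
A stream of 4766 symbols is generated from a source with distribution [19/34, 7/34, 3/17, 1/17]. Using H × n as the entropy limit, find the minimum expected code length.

Entropy H = 1.6206 bits/symbol
Minimum bits = H × n = 1.6206 × 4766
= 7723.98 bits


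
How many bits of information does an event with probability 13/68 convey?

Information content I(x) = -log₂(p(x))
I = -log₂(13/68) = -log₂(0.1912)
I = 2.3870 bits


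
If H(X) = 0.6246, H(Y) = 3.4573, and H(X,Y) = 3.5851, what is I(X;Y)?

I(X;Y) = H(X) + H(Y) - H(X,Y)
I(X;Y) = 0.6246 + 3.4573 - 3.5851 = 0.4968 bits


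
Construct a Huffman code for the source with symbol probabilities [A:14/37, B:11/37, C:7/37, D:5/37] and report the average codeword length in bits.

Huffman tree construction:
Combine smallest probabilities repeatedly
Resulting codes:
  A: 0 (length 1)
  B: 10 (length 2)
  C: 111 (length 3)
  D: 110 (length 3)
Average length = Σ p(s) × length(s) = 1.9459 bits


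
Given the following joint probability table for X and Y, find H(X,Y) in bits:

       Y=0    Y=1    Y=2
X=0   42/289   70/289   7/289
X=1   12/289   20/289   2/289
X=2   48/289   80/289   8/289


H(X,Y) = -Σ p(x,y) log₂ p(x,y)
  p(0,0)=42/289: -0.1453 × log₂(0.1453) = 0.4044
  p(0,1)=70/289: -0.2422 × log₂(0.2422) = 0.4955
  p(0,2)=7/289: -0.0242 × log₂(0.0242) = 0.1300
  p(1,0)=12/289: -0.0415 × log₂(0.0415) = 0.1906
  p(1,1)=20/289: -0.0692 × log₂(0.0692) = 0.2666
  p(1,2)=2/289: -0.0069 × log₂(0.0069) = 0.0497
  p(2,0)=48/289: -0.1661 × log₂(0.1661) = 0.4302
  p(2,1)=80/289: -0.2768 × log₂(0.2768) = 0.5129
  p(2,2)=8/289: -0.0277 × log₂(0.0277) = 0.1433
H(X,Y) = 2.6231 bits


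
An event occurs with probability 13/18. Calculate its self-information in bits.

Information content I(x) = -log₂(p(x))
I = -log₂(13/18) = -log₂(0.7222)
I = 0.4695 bits


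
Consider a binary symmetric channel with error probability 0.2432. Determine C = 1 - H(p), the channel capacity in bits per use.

For BSC with error probability p:
C = 1 - H(p) where H(p) is binary entropy
H(0.2432) = -0.2432 × log₂(0.2432) - 0.7568 × log₂(0.7568)
H(p) = 0.8003
C = 1 - 0.8003 = 0.1997 bits/use


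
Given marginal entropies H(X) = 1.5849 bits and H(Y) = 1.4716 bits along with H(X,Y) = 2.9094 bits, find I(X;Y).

I(X;Y) = H(X) + H(Y) - H(X,Y)
I(X;Y) = 1.5849 + 1.4716 - 2.9094 = 0.1471 bits


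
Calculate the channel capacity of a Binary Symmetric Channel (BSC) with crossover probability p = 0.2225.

For BSC with error probability p:
C = 1 - H(p) where H(p) is binary entropy
H(0.2225) = -0.2225 × log₂(0.2225) - 0.7775 × log₂(0.7775)
H(p) = 0.7647
C = 1 - 0.7647 = 0.2353 bits/use


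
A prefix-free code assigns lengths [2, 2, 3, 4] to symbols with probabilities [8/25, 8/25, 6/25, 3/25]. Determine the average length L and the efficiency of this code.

Average length L = Σ p_i × l_i = 2.4800 bits
Entropy H = 1.9133 bits
Efficiency η = H/L × 100% = 77.15%


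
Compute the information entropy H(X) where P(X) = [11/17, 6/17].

H(X) = -Σ p(x) log₂ p(x)
  -11/17 × log₂(11/17) = 0.4064
  -6/17 × log₂(6/17) = 0.5303
H(X) = 0.9367 bits


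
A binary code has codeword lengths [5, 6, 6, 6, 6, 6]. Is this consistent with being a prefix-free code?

Kraft inequality: Σ 2^(-l_i) ≤ 1 for prefix-free code
Calculating: 2^(-5) + 2^(-6) + 2^(-6) + 2^(-6) + 2^(-6) + 2^(-6)
= 0.03125 + 0.015625 + 0.015625 + 0.015625 + 0.015625 + 0.015625
= 0.1094
Since 0.1094 ≤ 1, prefix-free code exists


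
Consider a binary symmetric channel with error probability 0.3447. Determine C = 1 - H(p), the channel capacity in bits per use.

For BSC with error probability p:
C = 1 - H(p) where H(p) is binary entropy
H(0.3447) = -0.3447 × log₂(0.3447) - 0.6553 × log₂(0.6553)
H(p) = 0.9292
C = 1 - 0.9292 = 0.0708 bits/use


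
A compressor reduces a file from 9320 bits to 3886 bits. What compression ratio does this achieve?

Compression ratio = Original / Compressed
= 9320 / 3886 = 2.40:1


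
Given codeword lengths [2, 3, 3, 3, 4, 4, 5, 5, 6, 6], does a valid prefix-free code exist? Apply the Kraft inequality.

Kraft inequality: Σ 2^(-l_i) ≤ 1 for prefix-free code
Calculating: 2^(-2) + 2^(-3) + 2^(-3) + 2^(-3) + 2^(-4) + 2^(-4) + 2^(-5) + 2^(-5) + 2^(-6) + 2^(-6)
= 0.25 + 0.125 + 0.125 + 0.125 + 0.0625 + 0.0625 + 0.03125 + 0.03125 + 0.015625 + 0.015625
= 0.8438
Since 0.8438 ≤ 1, prefix-free code exists


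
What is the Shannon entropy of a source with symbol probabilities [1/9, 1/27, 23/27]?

H(X) = -Σ p(x) log₂ p(x)
  -1/9 × log₂(1/9) = 0.3522
  -1/27 × log₂(1/27) = 0.1761
  -23/27 × log₂(23/27) = 0.1971
H(X) = 0.7254 bits


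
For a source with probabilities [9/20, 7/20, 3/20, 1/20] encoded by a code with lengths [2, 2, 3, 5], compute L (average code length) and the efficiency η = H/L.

Average length L = Σ p_i × l_i = 2.3000 bits
Entropy H = 1.6751 bits
Efficiency η = H/L × 100% = 72.83%


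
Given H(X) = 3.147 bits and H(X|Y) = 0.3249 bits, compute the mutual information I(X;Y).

I(X;Y) = H(X) - H(X|Y)
I(X;Y) = 3.147 - 0.3249 = 2.8221 bits


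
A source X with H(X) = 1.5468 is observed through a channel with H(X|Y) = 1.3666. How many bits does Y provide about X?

I(X;Y) = H(X) - H(X|Y)
I(X;Y) = 1.5468 - 1.3666 = 0.1802 bits


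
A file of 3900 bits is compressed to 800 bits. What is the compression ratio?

Compression ratio = Original / Compressed
= 3900 / 800 = 4.88:1


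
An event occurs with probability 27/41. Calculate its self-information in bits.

Information content I(x) = -log₂(p(x))
I = -log₂(27/41) = -log₂(0.6585)
I = 0.6027 bits


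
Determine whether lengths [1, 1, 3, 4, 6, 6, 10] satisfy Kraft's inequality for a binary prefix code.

Kraft inequality: Σ 2^(-l_i) ≤ 1 for prefix-free code
Calculating: 2^(-1) + 2^(-1) + 2^(-3) + 2^(-4) + 2^(-6) + 2^(-6) + 2^(-10)
= 0.5 + 0.5 + 0.125 + 0.0625 + 0.015625 + 0.015625 + 0.0009765625
= 1.2197
Since 1.2197 > 1, prefix-free code does not exist


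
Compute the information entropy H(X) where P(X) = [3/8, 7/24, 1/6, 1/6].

H(X) = -Σ p(x) log₂ p(x)
  -3/8 × log₂(3/8) = 0.5306
  -7/24 × log₂(7/24) = 0.5185
  -1/6 × log₂(1/6) = 0.4308
  -1/6 × log₂(1/6) = 0.4308
H(X) = 1.9108 bits


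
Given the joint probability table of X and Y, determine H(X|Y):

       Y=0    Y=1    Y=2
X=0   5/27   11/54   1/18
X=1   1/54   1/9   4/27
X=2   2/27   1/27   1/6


H(X|Y) = Σ_y p(y) H(X|Y=y)
  p(Y=0) = 5/18, H(X|Y=0) = 1.1589
  p(Y=1) = 19/54, H(X|Y=1) = 1.3235
  p(Y=2) = 10/27, H(X|Y=2) = 1.4577
H(X|Y) = 0.2778×1.1589 + 0.3519×1.3235 + 0.3704×1.4577 = 1.3275 bits


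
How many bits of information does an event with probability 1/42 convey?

Information content I(x) = -log₂(p(x))
I = -log₂(1/42) = -log₂(0.0238)
I = 5.3923 bits


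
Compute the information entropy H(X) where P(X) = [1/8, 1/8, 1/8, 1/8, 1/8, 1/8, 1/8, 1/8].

H(X) = -Σ p(x) log₂ p(x)
  -1/8 × log₂(1/8) = 0.3750
  -1/8 × log₂(1/8) = 0.3750
  -1/8 × log₂(1/8) = 0.3750
  -1/8 × log₂(1/8) = 0.3750
  -1/8 × log₂(1/8) = 0.3750
  -1/8 × log₂(1/8) = 0.3750
  -1/8 × log₂(1/8) = 0.3750
  -1/8 × log₂(1/8) = 0.3750
H(X) = 3.0000 bits


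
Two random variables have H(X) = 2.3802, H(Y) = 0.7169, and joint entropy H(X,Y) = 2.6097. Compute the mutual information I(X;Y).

I(X;Y) = H(X) + H(Y) - H(X,Y)
I(X;Y) = 2.3802 + 0.7169 - 2.6097 = 0.4874 bits


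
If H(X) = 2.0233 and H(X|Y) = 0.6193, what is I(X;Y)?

I(X;Y) = H(X) - H(X|Y)
I(X;Y) = 2.0233 - 0.6193 = 1.404 bits


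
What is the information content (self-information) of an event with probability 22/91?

Information content I(x) = -log₂(p(x))
I = -log₂(22/91) = -log₂(0.2418)
I = 2.0484 bits


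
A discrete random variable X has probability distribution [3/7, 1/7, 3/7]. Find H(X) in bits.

H(X) = -Σ p(x) log₂ p(x)
  -3/7 × log₂(3/7) = 0.5239
  -1/7 × log₂(1/7) = 0.4011
  -3/7 × log₂(3/7) = 0.5239
H(X) = 1.4488 bits


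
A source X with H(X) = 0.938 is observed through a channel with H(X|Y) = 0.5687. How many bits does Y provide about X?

I(X;Y) = H(X) - H(X|Y)
I(X;Y) = 0.938 - 0.5687 = 0.3693 bits


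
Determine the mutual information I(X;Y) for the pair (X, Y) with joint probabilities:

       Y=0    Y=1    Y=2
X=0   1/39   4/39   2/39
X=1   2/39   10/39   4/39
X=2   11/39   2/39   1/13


H(X) = 1.4995, H(Y) = 1.5461, H(X,Y) = 2.7719
I(X;Y) = H(X) + H(Y) - H(X,Y) = 0.2737 bits


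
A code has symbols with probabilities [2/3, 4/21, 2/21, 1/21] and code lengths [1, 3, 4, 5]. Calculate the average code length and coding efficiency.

Average length L = Σ p_i × l_i = 1.8571 bits
Entropy H = 1.3779 bits
Efficiency η = H/L × 100% = 74.19%


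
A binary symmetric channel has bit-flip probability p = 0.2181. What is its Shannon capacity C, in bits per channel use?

For BSC with error probability p:
C = 1 - H(p) where H(p) is binary entropy
H(0.2181) = -0.2181 × log₂(0.2181) - 0.7819 × log₂(0.7819)
H(p) = 0.7567
C = 1 - 0.7567 = 0.2433 bits/use


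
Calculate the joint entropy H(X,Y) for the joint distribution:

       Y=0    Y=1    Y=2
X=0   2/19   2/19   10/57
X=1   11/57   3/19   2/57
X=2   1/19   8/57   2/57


H(X,Y) = -Σ p(x,y) log₂ p(x,y)
  p(0,0)=2/19: -0.1053 × log₂(0.1053) = 0.3419
  p(0,1)=2/19: -0.1053 × log₂(0.1053) = 0.3419
  p(0,2)=10/57: -0.1754 × log₂(0.1754) = 0.4405
  p(1,0)=11/57: -0.1930 × log₂(0.1930) = 0.4580
  p(1,1)=3/19: -0.1579 × log₂(0.1579) = 0.4205
  p(1,2)=2/57: -0.0351 × log₂(0.0351) = 0.1696
  p(2,0)=1/19: -0.0526 × log₂(0.0526) = 0.2236
  p(2,1)=8/57: -0.1404 × log₂(0.1404) = 0.3976
  p(2,2)=2/57: -0.0351 × log₂(0.0351) = 0.1696
H(X,Y) = 2.9631 bits


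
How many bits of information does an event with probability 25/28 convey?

Information content I(x) = -log₂(p(x))
I = -log₂(25/28) = -log₂(0.8929)
I = 0.1635 bits


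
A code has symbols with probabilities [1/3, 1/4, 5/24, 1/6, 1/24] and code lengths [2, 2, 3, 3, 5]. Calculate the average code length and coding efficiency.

Average length L = Σ p_i × l_i = 2.5000 bits
Entropy H = 2.1217 bits
Efficiency η = H/L × 100% = 84.87%


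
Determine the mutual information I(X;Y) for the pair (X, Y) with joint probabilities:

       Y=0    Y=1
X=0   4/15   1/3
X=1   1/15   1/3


H(X) = 0.9710, H(Y) = 0.9183, H(X,Y) = 1.8256
I(X;Y) = H(X) + H(Y) - H(X,Y) = 0.0636 bits


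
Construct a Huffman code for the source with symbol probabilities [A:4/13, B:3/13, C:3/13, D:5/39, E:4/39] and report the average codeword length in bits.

Huffman tree construction:
Combine smallest probabilities repeatedly
Resulting codes:
  A: 11 (length 2)
  B: 00 (length 2)
  C: 01 (length 2)
  D: 101 (length 3)
  E: 100 (length 3)
Average length = Σ p(s) × length(s) = 2.2308 bits


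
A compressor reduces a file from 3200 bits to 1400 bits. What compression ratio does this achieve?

Compression ratio = Original / Compressed
= 3200 / 1400 = 2.29:1


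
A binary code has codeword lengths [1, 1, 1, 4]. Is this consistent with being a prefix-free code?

Kraft inequality: Σ 2^(-l_i) ≤ 1 for prefix-free code
Calculating: 2^(-1) + 2^(-1) + 2^(-1) + 2^(-4)
= 0.5 + 0.5 + 0.5 + 0.0625
= 1.5625
Since 1.5625 > 1, prefix-free code does not exist


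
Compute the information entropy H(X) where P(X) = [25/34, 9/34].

H(X) = -Σ p(x) log₂ p(x)
  -25/34 × log₂(25/34) = 0.3262
  -9/34 × log₂(9/34) = 0.5076
H(X) = 0.8338 bits


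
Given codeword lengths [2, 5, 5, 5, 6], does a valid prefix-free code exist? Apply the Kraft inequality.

Kraft inequality: Σ 2^(-l_i) ≤ 1 for prefix-free code
Calculating: 2^(-2) + 2^(-5) + 2^(-5) + 2^(-5) + 2^(-6)
= 0.25 + 0.03125 + 0.03125 + 0.03125 + 0.015625
= 0.3594
Since 0.3594 ≤ 1, prefix-free code exists


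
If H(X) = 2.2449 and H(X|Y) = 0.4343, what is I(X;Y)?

I(X;Y) = H(X) - H(X|Y)
I(X;Y) = 2.2449 - 0.4343 = 1.8106 bits


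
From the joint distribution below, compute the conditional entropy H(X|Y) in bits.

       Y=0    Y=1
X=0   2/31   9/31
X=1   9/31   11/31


H(X|Y) = Σ_y p(y) H(X|Y=y)
  p(Y=0) = 11/31, H(X|Y=0) = 0.6840
  p(Y=1) = 20/31, H(X|Y=1) = 0.9928
H(X|Y) = 0.3548×0.6840 + 0.6452×0.9928 = 0.8832 bits


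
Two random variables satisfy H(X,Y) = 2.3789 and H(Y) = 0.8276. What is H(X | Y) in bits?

Chain rule: H(X,Y) = H(X|Y) + H(Y)
H(X|Y) = H(X,Y) - H(Y) = 2.3789 - 0.8276 = 1.5513 bits


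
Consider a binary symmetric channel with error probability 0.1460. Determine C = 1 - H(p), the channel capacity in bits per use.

For BSC with error probability p:
C = 1 - H(p) where H(p) is binary entropy
H(0.1460) = -0.1460 × log₂(0.1460) - 0.8540 × log₂(0.8540)
H(p) = 0.5997
C = 1 - 0.5997 = 0.4003 bits/use


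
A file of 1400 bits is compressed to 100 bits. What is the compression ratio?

Compression ratio = Original / Compressed
= 1400 / 100 = 14.00:1


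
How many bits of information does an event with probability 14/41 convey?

Information content I(x) = -log₂(p(x))
I = -log₂(14/41) = -log₂(0.3415)
I = 1.5502 bits


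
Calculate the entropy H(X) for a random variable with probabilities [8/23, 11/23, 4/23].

H(X) = -Σ p(x) log₂ p(x)
  -8/23 × log₂(8/23) = 0.5299
  -11/23 × log₂(11/23) = 0.5089
  -4/23 × log₂(4/23) = 0.4389
H(X) = 1.4777 bits


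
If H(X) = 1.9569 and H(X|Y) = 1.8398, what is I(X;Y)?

I(X;Y) = H(X) - H(X|Y)
I(X;Y) = 1.9569 - 1.8398 = 0.1171 bits


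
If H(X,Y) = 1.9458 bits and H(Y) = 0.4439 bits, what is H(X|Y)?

Chain rule: H(X,Y) = H(X|Y) + H(Y)
H(X|Y) = H(X,Y) - H(Y) = 1.9458 - 0.4439 = 1.5019 bits


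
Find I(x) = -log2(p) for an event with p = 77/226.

Information content I(x) = -log₂(p(x))
I = -log₂(77/226) = -log₂(0.3407)
I = 1.5534 bits


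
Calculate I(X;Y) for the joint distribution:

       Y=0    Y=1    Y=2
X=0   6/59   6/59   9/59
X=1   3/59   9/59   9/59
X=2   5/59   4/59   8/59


H(X) = 1.5782, H(Y) = 1.5398, H(X,Y) = 3.0865
I(X;Y) = H(X) + H(Y) - H(X,Y) = 0.0315 bits


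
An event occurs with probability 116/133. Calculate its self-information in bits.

Information content I(x) = -log₂(p(x))
I = -log₂(116/133) = -log₂(0.8722)
I = 0.1973 bits


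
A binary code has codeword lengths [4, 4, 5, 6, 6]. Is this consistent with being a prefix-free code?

Kraft inequality: Σ 2^(-l_i) ≤ 1 for prefix-free code
Calculating: 2^(-4) + 2^(-4) + 2^(-5) + 2^(-6) + 2^(-6)
= 0.0625 + 0.0625 + 0.03125 + 0.015625 + 0.015625
= 0.1875
Since 0.1875 ≤ 1, prefix-free code exists


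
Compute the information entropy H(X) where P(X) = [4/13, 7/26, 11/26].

H(X) = -Σ p(x) log₂ p(x)
  -4/13 × log₂(4/13) = 0.5232
  -7/26 × log₂(7/26) = 0.5097
  -11/26 × log₂(11/26) = 0.5250
H(X) = 1.5579 bits


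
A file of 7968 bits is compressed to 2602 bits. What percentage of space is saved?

Space savings = (1 - Compressed/Original) × 100%
= (1 - 2602/7968) × 100%
= 67.34%


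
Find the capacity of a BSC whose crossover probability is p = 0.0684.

For BSC with error probability p:
C = 1 - H(p) where H(p) is binary entropy
H(0.0684) = -0.0684 × log₂(0.0684) - 0.9316 × log₂(0.9316)
H(p) = 0.3599
C = 1 - 0.3599 = 0.6401 bits/use


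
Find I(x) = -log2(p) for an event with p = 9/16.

Information content I(x) = -log₂(p(x))
I = -log₂(9/16) = -log₂(0.5625)
I = 0.8301 bits


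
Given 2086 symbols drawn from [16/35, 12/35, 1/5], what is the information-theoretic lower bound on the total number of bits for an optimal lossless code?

Entropy H = 1.5101 bits/symbol
Minimum bits = H × n = 1.5101 × 2086
= 3150.09 bits


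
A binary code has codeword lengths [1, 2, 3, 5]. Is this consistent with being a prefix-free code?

Kraft inequality: Σ 2^(-l_i) ≤ 1 for prefix-free code
Calculating: 2^(-1) + 2^(-2) + 2^(-3) + 2^(-5)
= 0.5 + 0.25 + 0.125 + 0.03125
= 0.9062
Since 0.9062 ≤ 1, prefix-free code exists


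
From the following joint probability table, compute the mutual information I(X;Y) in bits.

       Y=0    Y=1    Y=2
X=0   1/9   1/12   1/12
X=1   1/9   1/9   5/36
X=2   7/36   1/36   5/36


H(X) = 1.5746, H(Y) = 1.5391, H(X,Y) = 3.0482
I(X;Y) = H(X) + H(Y) - H(X,Y) = 0.0655 bits


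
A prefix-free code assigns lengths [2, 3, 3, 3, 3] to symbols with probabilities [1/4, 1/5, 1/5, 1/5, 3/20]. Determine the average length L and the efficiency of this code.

Average length L = Σ p_i × l_i = 2.7500 bits
Entropy H = 2.3037 bits
Efficiency η = H/L × 100% = 83.77%


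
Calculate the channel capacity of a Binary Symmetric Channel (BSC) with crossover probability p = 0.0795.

For BSC with error probability p:
C = 1 - H(p) where H(p) is binary entropy
H(0.0795) = -0.0795 × log₂(0.0795) - 0.9205 × log₂(0.9205)
H(p) = 0.4004
C = 1 - 0.4004 = 0.5996 bits/use


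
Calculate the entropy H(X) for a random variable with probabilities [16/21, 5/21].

H(X) = -Σ p(x) log₂ p(x)
  -16/21 × log₂(16/21) = 0.2989
  -5/21 × log₂(5/21) = 0.4929
H(X) = 0.7919 bits


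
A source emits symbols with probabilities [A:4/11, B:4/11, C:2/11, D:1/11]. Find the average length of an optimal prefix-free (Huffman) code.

Huffman tree construction:
Combine smallest probabilities repeatedly
Resulting codes:
  A: 11 (length 2)
  B: 0 (length 1)
  C: 101 (length 3)
  D: 100 (length 3)
Average length = Σ p(s) × length(s) = 1.9091 bits


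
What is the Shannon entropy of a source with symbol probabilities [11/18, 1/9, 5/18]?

H(X) = -Σ p(x) log₂ p(x)
  -11/18 × log₂(11/18) = 0.4342
  -1/9 × log₂(1/9) = 0.3522
  -5/18 × log₂(5/18) = 0.5133
H(X) = 1.2997 bits


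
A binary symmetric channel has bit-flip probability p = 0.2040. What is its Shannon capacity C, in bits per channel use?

For BSC with error probability p:
C = 1 - H(p) where H(p) is binary entropy
H(0.2040) = -0.2040 × log₂(0.2040) - 0.7960 × log₂(0.7960)
H(p) = 0.7299
C = 1 - 0.7299 = 0.2701 bits/use


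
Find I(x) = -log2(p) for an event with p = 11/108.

Information content I(x) = -log₂(p(x))
I = -log₂(11/108) = -log₂(0.1019)
I = 3.2955 bits


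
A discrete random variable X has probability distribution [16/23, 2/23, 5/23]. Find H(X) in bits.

H(X) = -Σ p(x) log₂ p(x)
  -16/23 × log₂(16/23) = 0.3642
  -2/23 × log₂(2/23) = 0.3064
  -5/23 × log₂(5/23) = 0.4786
H(X) = 1.1492 bits


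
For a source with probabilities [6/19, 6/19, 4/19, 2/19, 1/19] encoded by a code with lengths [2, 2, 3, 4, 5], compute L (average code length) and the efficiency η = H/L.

Average length L = Σ p_i × l_i = 2.5789 bits
Entropy H = 2.0890 bits
Efficiency η = H/L × 100% = 81.00%


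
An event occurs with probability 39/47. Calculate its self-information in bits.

Information content I(x) = -log₂(p(x))
I = -log₂(39/47) = -log₂(0.8298)
I = 0.2692 bits


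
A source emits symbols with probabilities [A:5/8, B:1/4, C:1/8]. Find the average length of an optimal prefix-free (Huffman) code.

Huffman tree construction:
Combine smallest probabilities repeatedly
Resulting codes:
  A: 1 (length 1)
  B: 01 (length 2)
  C: 00 (length 2)
Average length = Σ p(s) × length(s) = 1.3750 bits


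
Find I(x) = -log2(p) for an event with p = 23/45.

Information content I(x) = -log₂(p(x))
I = -log₂(23/45) = -log₂(0.5111)
I = 0.9683 bits


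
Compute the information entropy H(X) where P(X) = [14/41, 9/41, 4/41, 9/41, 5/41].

H(X) = -Σ p(x) log₂ p(x)
  -14/41 × log₂(14/41) = 0.5293
  -9/41 × log₂(9/41) = 0.4802
  -4/41 × log₂(4/41) = 0.3276
  -9/41 × log₂(9/41) = 0.4802
  -5/41 × log₂(5/41) = 0.3702
H(X) = 2.1875 bits


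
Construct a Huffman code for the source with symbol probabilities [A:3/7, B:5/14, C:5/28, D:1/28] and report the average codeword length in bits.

Huffman tree construction:
Combine smallest probabilities repeatedly
Resulting codes:
  A: 0 (length 1)
  B: 11 (length 2)
  C: 101 (length 3)
  D: 100 (length 3)
Average length = Σ p(s) × length(s) = 1.7857 bits


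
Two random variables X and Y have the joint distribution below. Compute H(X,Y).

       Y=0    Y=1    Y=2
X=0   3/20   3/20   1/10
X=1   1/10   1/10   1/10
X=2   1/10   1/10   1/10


H(X,Y) = -Σ p(x,y) log₂ p(x,y)
  p(0,0)=3/20: -0.1500 × log₂(0.1500) = 0.4105
  p(0,1)=3/20: -0.1500 × log₂(0.1500) = 0.4105
  p(0,2)=1/10: -0.1000 × log₂(0.1000) = 0.3322
  p(1,0)=1/10: -0.1000 × log₂(0.1000) = 0.3322
  p(1,1)=1/10: -0.1000 × log₂(0.1000) = 0.3322
  p(1,2)=1/10: -0.1000 × log₂(0.1000) = 0.3322
  p(2,0)=1/10: -0.1000 × log₂(0.1000) = 0.3322
  p(2,1)=1/10: -0.1000 × log₂(0.1000) = 0.3322
  p(2,2)=1/10: -0.1000 × log₂(0.1000) = 0.3322
H(X,Y) = 3.1464 bits


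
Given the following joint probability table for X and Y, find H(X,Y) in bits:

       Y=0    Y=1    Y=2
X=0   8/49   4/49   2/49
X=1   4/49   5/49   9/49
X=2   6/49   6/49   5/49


H(X,Y) = -Σ p(x,y) log₂ p(x,y)
  p(0,0)=8/49: -0.1633 × log₂(0.1633) = 0.4269
  p(0,1)=4/49: -0.0816 × log₂(0.0816) = 0.2951
  p(0,2)=2/49: -0.0408 × log₂(0.0408) = 0.1884
  p(1,0)=4/49: -0.0816 × log₂(0.0816) = 0.2951
  p(1,1)=5/49: -0.1020 × log₂(0.1020) = 0.3360
  p(1,2)=9/49: -0.1837 × log₂(0.1837) = 0.4490
  p(2,0)=6/49: -0.1224 × log₂(0.1224) = 0.3710
  p(2,1)=6/49: -0.1224 × log₂(0.1224) = 0.3710
  p(2,2)=5/49: -0.1020 × log₂(0.1020) = 0.3360
H(X,Y) = 3.0684 bits


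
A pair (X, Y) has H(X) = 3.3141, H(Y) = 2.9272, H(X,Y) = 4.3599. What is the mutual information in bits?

I(X;Y) = H(X) + H(Y) - H(X,Y)
I(X;Y) = 3.3141 + 2.9272 - 4.3599 = 1.8814 bits


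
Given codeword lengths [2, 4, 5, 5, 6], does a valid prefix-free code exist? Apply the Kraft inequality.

Kraft inequality: Σ 2^(-l_i) ≤ 1 for prefix-free code
Calculating: 2^(-2) + 2^(-4) + 2^(-5) + 2^(-5) + 2^(-6)
= 0.25 + 0.0625 + 0.03125 + 0.03125 + 0.015625
= 0.3906
Since 0.3906 ≤ 1, prefix-free code exists


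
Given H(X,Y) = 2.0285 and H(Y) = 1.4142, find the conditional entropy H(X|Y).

Chain rule: H(X,Y) = H(X|Y) + H(Y)
H(X|Y) = H(X,Y) - H(Y) = 2.0285 - 1.4142 = 0.6143 bits


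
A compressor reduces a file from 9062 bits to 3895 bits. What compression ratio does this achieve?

Compression ratio = Original / Compressed
= 9062 / 3895 = 2.33:1


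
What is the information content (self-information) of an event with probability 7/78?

Information content I(x) = -log₂(p(x))
I = -log₂(7/78) = -log₂(0.0897)
I = 3.4780 bits


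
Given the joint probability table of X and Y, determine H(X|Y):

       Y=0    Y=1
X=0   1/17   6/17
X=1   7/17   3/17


H(X|Y) = Σ_y p(y) H(X|Y=y)
  p(Y=0) = 8/17, H(X|Y=0) = 0.5436
  p(Y=1) = 9/17, H(X|Y=1) = 0.9183
H(X|Y) = 0.4706×0.5436 + 0.5294×0.9183 = 0.7420 bits


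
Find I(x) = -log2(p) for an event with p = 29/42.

Information content I(x) = -log₂(p(x))
I = -log₂(29/42) = -log₂(0.6905)
I = 0.5343 bits


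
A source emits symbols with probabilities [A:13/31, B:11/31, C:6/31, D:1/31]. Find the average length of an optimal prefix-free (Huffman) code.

Huffman tree construction:
Combine smallest probabilities repeatedly
Resulting codes:
  A: 0 (length 1)
  B: 11 (length 2)
  C: 101 (length 3)
  D: 100 (length 3)
Average length = Σ p(s) × length(s) = 1.8065 bits


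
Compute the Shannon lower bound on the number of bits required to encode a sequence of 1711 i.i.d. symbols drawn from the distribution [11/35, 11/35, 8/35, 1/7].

Entropy H = 1.9374 bits/symbol
Minimum bits = H × n = 1.9374 × 1711
= 3314.83 bits


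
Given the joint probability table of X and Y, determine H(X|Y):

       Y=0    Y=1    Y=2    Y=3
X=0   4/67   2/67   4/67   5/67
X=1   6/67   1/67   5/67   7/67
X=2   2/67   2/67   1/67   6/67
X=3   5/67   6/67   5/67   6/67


H(X|Y) = Σ_y p(y) H(X|Y=y)
  p(Y=0) = 17/67, H(X|Y=0) = 1.9040
  p(Y=1) = 11/67, H(X|Y=1) = 1.6858
  p(Y=2) = 15/67, H(X|Y=2) = 1.8256
  p(Y=3) = 24/67, H(X|Y=3) = 1.9899
H(X|Y) = 0.2537×1.9040 + 0.1642×1.6858 + 0.2239×1.8256 + 0.3582×1.9899 = 1.8814 bits


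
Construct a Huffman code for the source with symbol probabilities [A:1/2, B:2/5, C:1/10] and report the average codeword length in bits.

Huffman tree construction:
Combine smallest probabilities repeatedly
Resulting codes:
  A: 0 (length 1)
  B: 11 (length 2)
  C: 10 (length 2)
Average length = Σ p(s) × length(s) = 1.5000 bits


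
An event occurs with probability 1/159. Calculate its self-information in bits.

Information content I(x) = -log₂(p(x))
I = -log₂(1/159) = -log₂(0.0063)
I = 7.3129 bits


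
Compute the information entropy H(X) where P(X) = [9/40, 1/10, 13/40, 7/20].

H(X) = -Σ p(x) log₂ p(x)
  -9/40 × log₂(9/40) = 0.4842
  -1/10 × log₂(1/10) = 0.3322
  -13/40 × log₂(13/40) = 0.5270
  -7/20 × log₂(7/20) = 0.5301
H(X) = 1.8735 bits


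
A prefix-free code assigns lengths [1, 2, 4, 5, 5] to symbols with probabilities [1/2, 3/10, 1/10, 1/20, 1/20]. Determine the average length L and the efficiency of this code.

Average length L = Σ p_i × l_i = 2.0000 bits
Entropy H = 1.7855 bits
Efficiency η = H/L × 100% = 89.27%


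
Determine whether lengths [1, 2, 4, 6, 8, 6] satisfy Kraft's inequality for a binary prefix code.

Kraft inequality: Σ 2^(-l_i) ≤ 1 for prefix-free code
Calculating: 2^(-1) + 2^(-2) + 2^(-4) + 2^(-6) + 2^(-8) + 2^(-6)
= 0.5 + 0.25 + 0.0625 + 0.015625 + 0.00390625 + 0.015625
= 0.8477
Since 0.8477 ≤ 1, prefix-free code exists


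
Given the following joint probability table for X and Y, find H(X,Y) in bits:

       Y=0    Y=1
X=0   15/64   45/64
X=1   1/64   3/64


H(X,Y) = -Σ p(x,y) log₂ p(x,y)
  p(0,0)=15/64: -0.2344 × log₂(0.2344) = 0.4906
  p(0,1)=45/64: -0.7031 × log₂(0.7031) = 0.3573
  p(1,0)=1/64: -0.0156 × log₂(0.0156) = 0.0938
  p(1,1)=3/64: -0.0469 × log₂(0.0469) = 0.2070
H(X,Y) = 1.1486 bits


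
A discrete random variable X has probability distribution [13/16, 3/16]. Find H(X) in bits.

H(X) = -Σ p(x) log₂ p(x)
  -13/16 × log₂(13/16) = 0.2434
  -3/16 × log₂(3/16) = 0.4528
H(X) = 0.6962 bits


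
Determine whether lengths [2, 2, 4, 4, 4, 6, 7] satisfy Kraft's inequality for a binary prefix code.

Kraft inequality: Σ 2^(-l_i) ≤ 1 for prefix-free code
Calculating: 2^(-2) + 2^(-2) + 2^(-4) + 2^(-4) + 2^(-4) + 2^(-6) + 2^(-7)
= 0.25 + 0.25 + 0.0625 + 0.0625 + 0.0625 + 0.015625 + 0.0078125
= 0.7109
Since 0.7109 ≤ 1, prefix-free code exists


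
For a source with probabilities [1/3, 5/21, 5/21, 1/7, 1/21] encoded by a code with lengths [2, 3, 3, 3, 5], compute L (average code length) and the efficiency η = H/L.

Average length L = Σ p_i × l_i = 2.7619 bits
Entropy H = 2.1244 bits
Efficiency η = H/L × 100% = 76.92%


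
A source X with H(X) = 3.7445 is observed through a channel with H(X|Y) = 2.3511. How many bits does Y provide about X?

I(X;Y) = H(X) - H(X|Y)
I(X;Y) = 3.7445 - 2.3511 = 1.3934 bits


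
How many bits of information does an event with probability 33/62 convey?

Information content I(x) = -log₂(p(x))
I = -log₂(33/62) = -log₂(0.5323)
I = 0.9098 bits


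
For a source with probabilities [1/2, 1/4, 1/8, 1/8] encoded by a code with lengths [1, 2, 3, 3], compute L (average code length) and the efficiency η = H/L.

Average length L = Σ p_i × l_i = 1.7500 bits
Entropy H = 1.7500 bits
Efficiency η = H/L × 100% = 100.00%


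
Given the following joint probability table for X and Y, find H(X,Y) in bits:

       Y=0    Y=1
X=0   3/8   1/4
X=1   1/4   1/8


H(X,Y) = -Σ p(x,y) log₂ p(x,y)
  p(0,0)=3/8: -0.3750 × log₂(0.3750) = 0.5306
  p(0,1)=1/4: -0.2500 × log₂(0.2500) = 0.5000
  p(1,0)=1/4: -0.2500 × log₂(0.2500) = 0.5000
  p(1,1)=1/8: -0.1250 × log₂(0.1250) = 0.3750
H(X,Y) = 1.9056 bits


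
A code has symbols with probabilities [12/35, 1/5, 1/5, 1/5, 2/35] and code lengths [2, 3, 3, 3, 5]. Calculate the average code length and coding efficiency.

Average length L = Σ p_i × l_i = 2.7714 bits
Entropy H = 2.1586 bits
Efficiency η = H/L × 100% = 77.89%


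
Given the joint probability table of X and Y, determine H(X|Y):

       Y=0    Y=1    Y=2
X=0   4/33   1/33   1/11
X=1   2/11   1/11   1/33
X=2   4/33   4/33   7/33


H(X|Y) = Σ_y p(y) H(X|Y=y)
  p(Y=0) = 14/33, H(X|Y=0) = 1.5567
  p(Y=1) = 8/33, H(X|Y=1) = 1.4056
  p(Y=2) = 1/3, H(X|Y=2) = 1.2407
H(X|Y) = 0.4242×1.5567 + 0.2424×1.4056 + 0.3333×1.2407 = 1.4147 bits
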